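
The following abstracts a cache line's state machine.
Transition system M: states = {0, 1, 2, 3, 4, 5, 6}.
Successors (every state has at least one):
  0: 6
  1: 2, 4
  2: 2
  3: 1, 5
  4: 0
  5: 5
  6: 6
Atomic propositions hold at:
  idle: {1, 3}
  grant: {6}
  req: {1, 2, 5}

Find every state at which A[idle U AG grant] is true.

{6}

AG grant: greatest fixpoint, start Z0 = {6}, keep only states in Sat with every successor in Z. Already a fixed point.
Sat(AG grant) = {6}
A[idle U AG grant]: least fixpoint, start Z0 = Sat(AG grant) = {6}, add states in Sat(idle) with every successor in Z. Already a fixed point.
Sat(A[idle U AG grant]) = {6}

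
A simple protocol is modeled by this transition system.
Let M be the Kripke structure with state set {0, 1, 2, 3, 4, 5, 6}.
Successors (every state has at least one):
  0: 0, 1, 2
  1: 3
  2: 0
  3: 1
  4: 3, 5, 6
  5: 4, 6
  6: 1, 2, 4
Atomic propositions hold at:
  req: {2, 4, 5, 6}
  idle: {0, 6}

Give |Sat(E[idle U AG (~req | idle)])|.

4

Sat(~req) = {0, 1, 3}
Sat(~req | idle) = {0, 1, 3, 6}
AG (~req | idle): greatest fixpoint, start Z0 = {0, 1, 3, 6}, keep only states in Sat with every successor in Z. Z1 = {1, 3}; fixed.
Sat(AG (~req | idle)) = {1, 3}
E[idle U AG (~req | idle)]: least fixpoint, start Z0 = Sat(AG (~req | idle)) = {1, 3}, add states in Sat(idle) with some successor in Z. Z1 = {0, 1, 3, 6}; fixed.
Sat(E[idle U AG (~req | idle)]) = {0, 1, 3, 6}
|Sat(E[idle U AG (~req | idle)])| = |{0, 1, 3, 6}| = 4.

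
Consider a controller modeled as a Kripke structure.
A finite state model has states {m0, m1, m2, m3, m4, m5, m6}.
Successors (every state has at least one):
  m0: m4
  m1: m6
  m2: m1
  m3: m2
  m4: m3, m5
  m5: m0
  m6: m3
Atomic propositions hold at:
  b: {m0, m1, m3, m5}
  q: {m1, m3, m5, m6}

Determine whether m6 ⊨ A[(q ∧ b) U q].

Yes

Sat(q ∧ b) = {m1, m3, m5}
A[(q ∧ b) U q]: least fixpoint, start Z0 = Sat(q) = {m1, m3, m5, m6}, add states in Sat(q ∧ b) with every successor in Z. Already a fixed point.
Sat(A[(q ∧ b) U q]) = {m1, m3, m5, m6}
m6 ∈ Sat(A[(q ∧ b) U q]) = {m1, m3, m5, m6}, so the formula holds at m6.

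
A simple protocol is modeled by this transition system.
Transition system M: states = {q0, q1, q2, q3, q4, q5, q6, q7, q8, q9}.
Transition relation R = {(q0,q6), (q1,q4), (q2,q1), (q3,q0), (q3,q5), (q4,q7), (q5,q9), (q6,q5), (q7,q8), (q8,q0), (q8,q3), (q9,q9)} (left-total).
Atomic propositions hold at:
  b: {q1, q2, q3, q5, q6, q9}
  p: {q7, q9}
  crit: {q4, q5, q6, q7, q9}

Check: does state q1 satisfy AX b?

No

Sat(AX b) = {s : every successor in {q1, q2, q3, q5, q6, q9}} = {q0, q2, q5, q6, q9}
q1 ∉ Sat(AX b) = {q0, q2, q5, q6, q9}, so the formula does not hold at q1.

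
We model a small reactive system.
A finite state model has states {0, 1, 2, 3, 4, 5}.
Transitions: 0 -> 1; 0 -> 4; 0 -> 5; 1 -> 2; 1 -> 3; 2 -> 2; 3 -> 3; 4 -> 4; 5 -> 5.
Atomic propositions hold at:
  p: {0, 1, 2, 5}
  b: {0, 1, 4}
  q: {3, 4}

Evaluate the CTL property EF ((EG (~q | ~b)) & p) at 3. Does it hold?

Sat(~q) = {0, 1, 2, 5}
Sat(~b) = {2, 3, 5}
Sat(~q | ~b) = {0, 1, 2, 3, 5}
EG (~q | ~b): greatest fixpoint, start Z0 = {0, 1, 2, 3, 5}, keep only states in Sat with some successor in Z. Already a fixed point.
Sat(EG (~q | ~b)) = {0, 1, 2, 3, 5}
Sat((EG (~q | ~b)) & p) = {0, 1, 2, 5}
EF ((EG (~q | ~b)) & p): least fixpoint, start Z0 = {0, 1, 2, 5}, add states with some successor in Z. Already a fixed point.
Sat(EF ((EG (~q | ~b)) & p)) = {0, 1, 2, 5}
3 ∉ Sat(EF ((EG (~q | ~b)) & p)) = {0, 1, 2, 5}, so the formula does not hold at 3.

No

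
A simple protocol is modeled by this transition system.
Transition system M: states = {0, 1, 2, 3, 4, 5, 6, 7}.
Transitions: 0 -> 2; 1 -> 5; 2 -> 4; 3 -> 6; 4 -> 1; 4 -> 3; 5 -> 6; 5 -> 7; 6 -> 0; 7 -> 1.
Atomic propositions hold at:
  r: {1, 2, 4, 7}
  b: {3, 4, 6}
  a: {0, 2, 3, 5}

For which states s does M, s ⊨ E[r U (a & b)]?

Sat(a & b) = {3}
E[r U (a & b)]: least fixpoint, start Z0 = Sat((a & b)) = {3}, add states in Sat(r) with some successor in Z. Z1 = {3, 4}; Z2 = {2, 3, 4}; fixed.
Sat(E[r U (a & b)]) = {2, 3, 4}

{2, 3, 4}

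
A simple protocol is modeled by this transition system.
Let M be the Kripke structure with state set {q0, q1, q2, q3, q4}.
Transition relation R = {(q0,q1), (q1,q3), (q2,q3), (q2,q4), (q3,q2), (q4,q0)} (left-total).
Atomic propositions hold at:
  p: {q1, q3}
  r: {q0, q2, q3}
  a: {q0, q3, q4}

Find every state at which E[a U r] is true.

E[a U r]: least fixpoint, start Z0 = Sat(r) = {q0, q2, q3}, add states in Sat(a) with some successor in Z. Z1 = {q0, q2, q3, q4}; fixed.
Sat(E[a U r]) = {q0, q2, q3, q4}

{q0, q2, q3, q4}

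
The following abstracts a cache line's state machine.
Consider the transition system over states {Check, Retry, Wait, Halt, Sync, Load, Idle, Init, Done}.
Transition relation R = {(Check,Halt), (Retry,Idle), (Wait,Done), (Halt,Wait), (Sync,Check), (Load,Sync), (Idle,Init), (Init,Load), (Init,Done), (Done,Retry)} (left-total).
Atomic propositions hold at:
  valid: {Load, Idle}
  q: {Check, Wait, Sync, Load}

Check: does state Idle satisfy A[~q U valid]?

Sat(~q) = {Retry, Halt, Idle, Init, Done}
A[~q U valid]: least fixpoint, start Z0 = Sat(valid) = {Load, Idle}, add states in Sat(~q) with every successor in Z. Z1 = {Retry, Load, Idle}; Z2 = {Retry, Load, Idle, Done}; Z3 = {Retry, Load, Idle, Init, Done}; fixed.
Sat(A[~q U valid]) = {Retry, Load, Idle, Init, Done}
Idle ∈ Sat(A[~q U valid]) = {Retry, Load, Idle, Init, Done}, so the formula holds at Idle.

Yes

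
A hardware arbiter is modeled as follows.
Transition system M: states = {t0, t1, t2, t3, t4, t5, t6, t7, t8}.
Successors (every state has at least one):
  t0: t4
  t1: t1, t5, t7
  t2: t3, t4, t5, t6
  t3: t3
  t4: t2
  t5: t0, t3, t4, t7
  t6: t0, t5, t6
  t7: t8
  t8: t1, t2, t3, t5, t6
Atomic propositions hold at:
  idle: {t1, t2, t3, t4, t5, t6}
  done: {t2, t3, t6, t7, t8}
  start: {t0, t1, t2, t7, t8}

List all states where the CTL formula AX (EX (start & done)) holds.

{t0, t1, t7}

Sat(start & done) = {t2, t7, t8}
Sat(EX (start & done)) = {s : some successor in {t2, t7, t8}} = {t1, t4, t5, t7, t8}
Sat(AX (EX (start & done))) = {s : every successor in {t1, t4, t5, t7, t8}} = {t0, t1, t7}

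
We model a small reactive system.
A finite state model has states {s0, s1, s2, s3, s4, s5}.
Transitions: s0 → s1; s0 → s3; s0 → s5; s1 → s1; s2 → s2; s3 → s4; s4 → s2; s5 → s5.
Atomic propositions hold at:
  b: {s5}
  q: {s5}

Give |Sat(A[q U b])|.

1

A[q U b]: least fixpoint, start Z0 = Sat(b) = {s5}, add states in Sat(q) with every successor in Z. Already a fixed point.
Sat(A[q U b]) = {s5}
|Sat(A[q U b])| = |{s5}| = 1.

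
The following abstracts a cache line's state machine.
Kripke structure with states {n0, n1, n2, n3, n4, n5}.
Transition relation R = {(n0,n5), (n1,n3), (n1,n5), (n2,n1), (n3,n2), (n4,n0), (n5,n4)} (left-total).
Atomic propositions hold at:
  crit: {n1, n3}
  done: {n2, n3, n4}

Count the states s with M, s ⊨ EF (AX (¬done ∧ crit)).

Sat(¬done) = {n0, n1, n5}
Sat(¬done ∧ crit) = {n1}
Sat(AX (¬done ∧ crit)) = {s : every successor in {n1}} = {n2}
EF (AX (¬done ∧ crit)): least fixpoint, start Z0 = {n2}, add states with some successor in Z. Z1 = {n2, n3}; Z2 = {n1, n2, n3}; fixed.
Sat(EF (AX (¬done ∧ crit))) = {n1, n2, n3}
|Sat(EF (AX (¬done ∧ crit)))| = |{n1, n2, n3}| = 3.

3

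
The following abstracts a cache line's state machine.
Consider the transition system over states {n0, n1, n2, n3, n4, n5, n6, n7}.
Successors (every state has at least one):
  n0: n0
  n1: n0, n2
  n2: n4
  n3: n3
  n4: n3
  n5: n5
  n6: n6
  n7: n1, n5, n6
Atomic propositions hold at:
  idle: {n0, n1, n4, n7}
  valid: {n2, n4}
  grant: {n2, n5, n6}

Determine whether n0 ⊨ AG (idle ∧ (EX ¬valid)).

Yes

Sat(¬valid) = {n0, n1, n3, n5, n6, n7}
Sat(EX ¬valid) = {s : some successor in {n0, n1, n3, n5, n6, n7}} = {n0, n1, n3, n4, n5, n6, n7}
Sat(idle ∧ (EX ¬valid)) = {n0, n1, n4, n7}
AG (idle ∧ (EX ¬valid)): greatest fixpoint, start Z0 = {n0, n1, n4, n7}, keep only states in Sat with every successor in Z. Z1 = {n0}; fixed.
Sat(AG (idle ∧ (EX ¬valid))) = {n0}
n0 ∈ Sat(AG (idle ∧ (EX ¬valid))) = {n0}, so the formula holds at n0.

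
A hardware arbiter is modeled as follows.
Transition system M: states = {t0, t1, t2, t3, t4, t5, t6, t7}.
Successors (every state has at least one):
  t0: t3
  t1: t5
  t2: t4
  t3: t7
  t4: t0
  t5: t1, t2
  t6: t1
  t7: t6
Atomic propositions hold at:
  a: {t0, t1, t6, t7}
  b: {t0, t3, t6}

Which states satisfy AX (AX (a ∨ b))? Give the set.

{t0, t2, t3, t4, t7}

Sat(a ∨ b) = {t0, t1, t3, t6, t7}
Sat(AX (a ∨ b)) = {s : every successor in {t0, t1, t3, t6, t7}} = {t0, t3, t4, t6, t7}
Sat(AX (AX (a ∨ b))) = {s : every successor in {t0, t3, t4, t6, t7}} = {t0, t2, t3, t4, t7}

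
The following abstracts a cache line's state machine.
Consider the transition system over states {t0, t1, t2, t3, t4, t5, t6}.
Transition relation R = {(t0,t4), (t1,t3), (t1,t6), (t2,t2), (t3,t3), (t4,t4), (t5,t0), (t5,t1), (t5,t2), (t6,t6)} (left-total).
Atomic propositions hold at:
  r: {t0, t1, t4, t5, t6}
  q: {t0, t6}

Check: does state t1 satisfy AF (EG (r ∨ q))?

Sat(r ∨ q) = {t0, t1, t4, t5, t6}
EG (r ∨ q): greatest fixpoint, start Z0 = {t0, t1, t4, t5, t6}, keep only states in Sat with some successor in Z. Already a fixed point.
Sat(EG (r ∨ q)) = {t0, t1, t4, t5, t6}
AF (EG (r ∨ q)): least fixpoint, start Z0 = {t0, t1, t4, t5, t6}, add states with every successor in Z. Already a fixed point.
Sat(AF (EG (r ∨ q))) = {t0, t1, t4, t5, t6}
t1 ∈ Sat(AF (EG (r ∨ q))) = {t0, t1, t4, t5, t6}, so the formula holds at t1.

Yes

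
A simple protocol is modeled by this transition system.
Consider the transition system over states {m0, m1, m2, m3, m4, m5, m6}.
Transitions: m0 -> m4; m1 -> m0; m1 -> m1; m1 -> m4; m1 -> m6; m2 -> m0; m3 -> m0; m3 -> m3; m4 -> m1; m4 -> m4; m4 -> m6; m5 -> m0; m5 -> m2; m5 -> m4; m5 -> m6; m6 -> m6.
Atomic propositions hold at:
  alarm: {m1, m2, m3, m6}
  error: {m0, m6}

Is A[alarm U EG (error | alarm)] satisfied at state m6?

Yes

Sat(error | alarm) = {m0, m1, m2, m3, m6}
EG (error | alarm): greatest fixpoint, start Z0 = {m0, m1, m2, m3, m6}, keep only states in Sat with some successor in Z. Z1 = {m1, m2, m3, m6}; Z2 = {m1, m3, m6}; fixed.
Sat(EG (error | alarm)) = {m1, m3, m6}
A[alarm U EG (error | alarm)]: least fixpoint, start Z0 = Sat(EG (error | alarm)) = {m1, m3, m6}, add states in Sat(alarm) with every successor in Z. Already a fixed point.
Sat(A[alarm U EG (error | alarm)]) = {m1, m3, m6}
m6 ∈ Sat(A[alarm U EG (error | alarm)]) = {m1, m3, m6}, so the formula holds at m6.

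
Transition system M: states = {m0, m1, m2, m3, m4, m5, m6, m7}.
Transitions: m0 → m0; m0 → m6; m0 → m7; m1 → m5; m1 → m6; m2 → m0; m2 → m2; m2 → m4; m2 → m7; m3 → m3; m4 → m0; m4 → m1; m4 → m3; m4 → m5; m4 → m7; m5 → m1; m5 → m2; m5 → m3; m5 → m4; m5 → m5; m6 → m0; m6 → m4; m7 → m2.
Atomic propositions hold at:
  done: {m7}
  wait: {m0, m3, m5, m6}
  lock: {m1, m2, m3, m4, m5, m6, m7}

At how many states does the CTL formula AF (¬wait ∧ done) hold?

1

Sat(¬wait) = {m1, m2, m4, m7}
Sat(¬wait ∧ done) = {m7}
AF (¬wait ∧ done): least fixpoint, start Z0 = {m7}, add states with every successor in Z. Already a fixed point.
Sat(AF (¬wait ∧ done)) = {m7}
|Sat(AF (¬wait ∧ done))| = |{m7}| = 1.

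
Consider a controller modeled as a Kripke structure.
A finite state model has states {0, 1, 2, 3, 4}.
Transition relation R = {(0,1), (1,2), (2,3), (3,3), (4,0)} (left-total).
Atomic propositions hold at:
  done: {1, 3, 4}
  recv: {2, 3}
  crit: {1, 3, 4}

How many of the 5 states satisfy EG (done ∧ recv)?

1

Sat(done ∧ recv) = {3}
EG (done ∧ recv): greatest fixpoint, start Z0 = {3}, keep only states in Sat with some successor in Z. Already a fixed point.
Sat(EG (done ∧ recv)) = {3}
|Sat(EG (done ∧ recv))| = |{3}| = 1.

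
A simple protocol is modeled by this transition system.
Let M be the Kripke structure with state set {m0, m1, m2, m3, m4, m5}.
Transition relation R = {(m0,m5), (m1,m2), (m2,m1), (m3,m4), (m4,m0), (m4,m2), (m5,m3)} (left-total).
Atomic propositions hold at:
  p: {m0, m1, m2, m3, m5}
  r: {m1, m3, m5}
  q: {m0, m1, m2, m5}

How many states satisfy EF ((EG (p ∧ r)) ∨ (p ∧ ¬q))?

Sat(p ∧ r) = {m1, m3, m5}
EG (p ∧ r): greatest fixpoint, start Z0 = {m1, m3, m5}, keep only states in Sat with some successor in Z. Z1 = {m5}; Z2 = ∅; fixed.
Sat(EG (p ∧ r)) = ∅
Sat(¬q) = {m3, m4}
Sat(p ∧ ¬q) = {m3}
Sat((EG (p ∧ r)) ∨ (p ∧ ¬q)) = {m3}
EF ((EG (p ∧ r)) ∨ (p ∧ ¬q)): least fixpoint, start Z0 = {m3}, add states with some successor in Z. Z1 = {m3, m5}; Z2 = {m0, m3, m5}; Z3 = {m0, m3, m4, m5}; fixed.
Sat(EF ((EG (p ∧ r)) ∨ (p ∧ ¬q))) = {m0, m3, m4, m5}
|Sat(EF ((EG (p ∧ r)) ∨ (p ∧ ¬q)))| = |{m0, m3, m4, m5}| = 4.

4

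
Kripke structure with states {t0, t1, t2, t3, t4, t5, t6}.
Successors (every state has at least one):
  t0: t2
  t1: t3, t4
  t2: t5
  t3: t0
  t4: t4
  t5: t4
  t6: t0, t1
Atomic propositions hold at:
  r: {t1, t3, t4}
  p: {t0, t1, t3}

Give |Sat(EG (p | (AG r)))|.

AG r: greatest fixpoint, start Z0 = {t1, t3, t4}, keep only states in Sat with every successor in Z. Z1 = {t1, t4}; Z2 = {t4}; fixed.
Sat(AG r) = {t4}
Sat(p | (AG r)) = {t0, t1, t3, t4}
EG (p | (AG r)): greatest fixpoint, start Z0 = {t0, t1, t3, t4}, keep only states in Sat with some successor in Z. Z1 = {t1, t3, t4}; Z2 = {t1, t4}; fixed.
Sat(EG (p | (AG r))) = {t1, t4}
|Sat(EG (p | (AG r)))| = |{t1, t4}| = 2.

2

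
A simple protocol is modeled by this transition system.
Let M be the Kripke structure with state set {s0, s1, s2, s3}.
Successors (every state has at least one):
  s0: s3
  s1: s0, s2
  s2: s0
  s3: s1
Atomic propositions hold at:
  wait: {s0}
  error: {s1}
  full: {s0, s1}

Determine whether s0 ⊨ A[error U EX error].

Sat(EX error) = {s : some successor in {s1}} = {s3}
A[error U EX error]: least fixpoint, start Z0 = Sat(EX error) = {s3}, add states in Sat(error) with every successor in Z. Already a fixed point.
Sat(A[error U EX error]) = {s3}
s0 ∉ Sat(A[error U EX error]) = {s3}, so the formula does not hold at s0.

No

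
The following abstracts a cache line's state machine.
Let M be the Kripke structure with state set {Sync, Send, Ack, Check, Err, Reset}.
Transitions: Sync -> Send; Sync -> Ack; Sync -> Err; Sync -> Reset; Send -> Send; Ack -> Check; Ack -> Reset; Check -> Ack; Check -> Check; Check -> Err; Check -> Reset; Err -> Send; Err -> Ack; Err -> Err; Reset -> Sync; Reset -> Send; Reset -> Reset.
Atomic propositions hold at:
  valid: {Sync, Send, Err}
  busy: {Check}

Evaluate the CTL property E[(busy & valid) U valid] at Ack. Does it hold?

Sat(busy & valid) = ∅
E[(busy & valid) U valid]: least fixpoint, start Z0 = Sat(valid) = {Sync, Send, Err}, add states in Sat(busy & valid) with some successor in Z. Already a fixed point.
Sat(E[(busy & valid) U valid]) = {Sync, Send, Err}
Ack ∉ Sat(E[(busy & valid) U valid]) = {Sync, Send, Err}, so the formula does not hold at Ack.

No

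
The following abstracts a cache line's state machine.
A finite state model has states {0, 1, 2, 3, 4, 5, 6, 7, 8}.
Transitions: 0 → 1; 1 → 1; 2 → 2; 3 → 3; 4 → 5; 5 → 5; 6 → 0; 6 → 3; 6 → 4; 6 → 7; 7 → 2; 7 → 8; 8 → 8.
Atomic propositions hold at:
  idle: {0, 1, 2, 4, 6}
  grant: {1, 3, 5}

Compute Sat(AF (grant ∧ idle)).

Sat(grant ∧ idle) = {1}
AF (grant ∧ idle): least fixpoint, start Z0 = {1}, add states with every successor in Z. Z1 = {0, 1}; fixed.
Sat(AF (grant ∧ idle)) = {0, 1}

{0, 1}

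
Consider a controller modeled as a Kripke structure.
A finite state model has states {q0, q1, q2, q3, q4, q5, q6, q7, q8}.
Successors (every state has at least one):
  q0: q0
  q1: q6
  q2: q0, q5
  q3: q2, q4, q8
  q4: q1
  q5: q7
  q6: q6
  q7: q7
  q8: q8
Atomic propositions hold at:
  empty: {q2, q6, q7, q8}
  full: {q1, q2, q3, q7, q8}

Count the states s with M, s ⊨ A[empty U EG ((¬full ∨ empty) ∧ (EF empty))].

Sat(¬full) = {q0, q4, q5, q6}
Sat(¬full ∨ empty) = {q0, q2, q4, q5, q6, q7, q8}
EF empty: least fixpoint, start Z0 = {q2, q6, q7, q8}, add states with some successor in Z. Z1 = {q1, q2, q3, q5, q6, q7, q8}; Z2 = {q1, q2, q3, q4, q5, q6, q7, q8}; fixed.
Sat(EF empty) = {q1, q2, q3, q4, q5, q6, q7, q8}
Sat((¬full ∨ empty) ∧ (EF empty)) = {q2, q4, q5, q6, q7, q8}
EG ((¬full ∨ empty) ∧ (EF empty)): greatest fixpoint, start Z0 = {q2, q4, q5, q6, q7, q8}, keep only states in Sat with some successor in Z. Z1 = {q2, q5, q6, q7, q8}; fixed.
Sat(EG ((¬full ∨ empty) ∧ (EF empty))) = {q2, q5, q6, q7, q8}
A[empty U EG ((¬full ∨ empty) ∧ (EF empty))]: least fixpoint, start Z0 = Sat(EG ((¬full ∨ empty) ∧ (EF empty))) = {q2, q5, q6, q7, q8}, add states in Sat(empty) with every successor in Z. Already a fixed point.
Sat(A[empty U EG ((¬full ∨ empty) ∧ (EF empty))]) = {q2, q5, q6, q7, q8}
|Sat(A[empty U EG ((¬full ∨ empty) ∧ (EF empty))])| = |{q2, q5, q6, q7, q8}| = 5.

5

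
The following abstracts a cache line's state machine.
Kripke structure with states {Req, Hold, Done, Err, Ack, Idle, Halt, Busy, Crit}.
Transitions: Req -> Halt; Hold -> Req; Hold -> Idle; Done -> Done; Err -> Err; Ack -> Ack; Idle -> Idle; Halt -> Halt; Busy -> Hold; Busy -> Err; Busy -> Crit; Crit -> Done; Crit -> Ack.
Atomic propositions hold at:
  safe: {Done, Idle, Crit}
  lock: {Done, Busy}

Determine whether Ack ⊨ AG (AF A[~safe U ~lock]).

Yes

Sat(~safe) = {Req, Hold, Err, Ack, Halt, Busy}
Sat(~lock) = {Req, Hold, Err, Ack, Idle, Halt, Crit}
A[~safe U ~lock]: least fixpoint, start Z0 = Sat(~lock) = {Req, Hold, Err, Ack, Idle, Halt, Crit}, add states in Sat(~safe) with every successor in Z. Z1 = {Req, Hold, Err, Ack, Idle, Halt, Busy, Crit}; fixed.
Sat(A[~safe U ~lock]) = {Req, Hold, Err, Ack, Idle, Halt, Busy, Crit}
AF A[~safe U ~lock]: least fixpoint, start Z0 = {Req, Hold, Err, Ack, Idle, Halt, Busy, Crit}, add states with every successor in Z. Already a fixed point.
Sat(AF A[~safe U ~lock]) = {Req, Hold, Err, Ack, Idle, Halt, Busy, Crit}
AG (AF A[~safe U ~lock]): greatest fixpoint, start Z0 = {Req, Hold, Err, Ack, Idle, Halt, Busy, Crit}, keep only states in Sat with every successor in Z. Z1 = {Req, Hold, Err, Ack, Idle, Halt, Busy}; Z2 = {Req, Hold, Err, Ack, Idle, Halt}; fixed.
Sat(AG (AF A[~safe U ~lock])) = {Req, Hold, Err, Ack, Idle, Halt}
Ack ∈ Sat(AG (AF A[~safe U ~lock])) = {Req, Hold, Err, Ack, Idle, Halt}, so the formula holds at Ack.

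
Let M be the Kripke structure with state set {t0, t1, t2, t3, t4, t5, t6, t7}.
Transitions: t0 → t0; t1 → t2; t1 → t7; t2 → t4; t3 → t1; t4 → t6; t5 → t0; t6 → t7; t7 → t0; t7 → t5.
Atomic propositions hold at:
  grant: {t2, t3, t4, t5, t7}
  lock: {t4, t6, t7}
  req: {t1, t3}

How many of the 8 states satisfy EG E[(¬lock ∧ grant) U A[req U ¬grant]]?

Sat(¬lock) = {t0, t1, t2, t3, t5}
Sat(¬lock ∧ grant) = {t2, t3, t5}
Sat(¬grant) = {t0, t1, t6}
A[req U ¬grant]: least fixpoint, start Z0 = Sat(¬grant) = {t0, t1, t6}, add states in Sat(req) with every successor in Z. Z1 = {t0, t1, t3, t6}; fixed.
Sat(A[req U ¬grant]) = {t0, t1, t3, t6}
E[(¬lock ∧ grant) U A[req U ¬grant]]: least fixpoint, start Z0 = Sat(A[req U ¬grant]) = {t0, t1, t3, t6}, add states in Sat(¬lock ∧ grant) with some successor in Z. Z1 = {t0, t1, t3, t5, t6}; fixed.
Sat(E[(¬lock ∧ grant) U A[req U ¬grant]]) = {t0, t1, t3, t5, t6}
EG E[(¬lock ∧ grant) U A[req U ¬grant]]: greatest fixpoint, start Z0 = {t0, t1, t3, t5, t6}, keep only states in Sat with some successor in Z. Z1 = {t0, t3, t5}; Z2 = {t0, t5}; fixed.
Sat(EG E[(¬lock ∧ grant) U A[req U ¬grant]]) = {t0, t5}
|Sat(EG E[(¬lock ∧ grant) U A[req U ¬grant]])| = |{t0, t5}| = 2.

2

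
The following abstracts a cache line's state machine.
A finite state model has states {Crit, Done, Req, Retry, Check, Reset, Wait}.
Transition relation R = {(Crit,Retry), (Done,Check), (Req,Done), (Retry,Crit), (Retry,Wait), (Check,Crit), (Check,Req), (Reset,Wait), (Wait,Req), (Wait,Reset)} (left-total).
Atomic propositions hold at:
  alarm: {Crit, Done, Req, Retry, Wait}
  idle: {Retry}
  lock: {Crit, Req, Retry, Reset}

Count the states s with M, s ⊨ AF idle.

2

AF idle: least fixpoint, start Z0 = {Retry}, add states with every successor in Z. Z1 = {Crit, Retry}; fixed.
Sat(AF idle) = {Crit, Retry}
|Sat(AF idle)| = |{Crit, Retry}| = 2.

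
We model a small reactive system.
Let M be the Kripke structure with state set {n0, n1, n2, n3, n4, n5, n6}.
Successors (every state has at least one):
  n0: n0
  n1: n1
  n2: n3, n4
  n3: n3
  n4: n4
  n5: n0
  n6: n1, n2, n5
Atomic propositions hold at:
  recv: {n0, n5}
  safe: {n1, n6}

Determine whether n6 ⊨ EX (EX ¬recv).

Yes

Sat(¬recv) = {n1, n2, n3, n4, n6}
Sat(EX ¬recv) = {s : some successor in {n1, n2, n3, n4, n6}} = {n1, n2, n3, n4, n6}
Sat(EX (EX ¬recv)) = {s : some successor in {n1, n2, n3, n4, n6}} = {n1, n2, n3, n4, n6}
n6 ∈ Sat(EX (EX ¬recv)) = {n1, n2, n3, n4, n6}, so the formula holds at n6.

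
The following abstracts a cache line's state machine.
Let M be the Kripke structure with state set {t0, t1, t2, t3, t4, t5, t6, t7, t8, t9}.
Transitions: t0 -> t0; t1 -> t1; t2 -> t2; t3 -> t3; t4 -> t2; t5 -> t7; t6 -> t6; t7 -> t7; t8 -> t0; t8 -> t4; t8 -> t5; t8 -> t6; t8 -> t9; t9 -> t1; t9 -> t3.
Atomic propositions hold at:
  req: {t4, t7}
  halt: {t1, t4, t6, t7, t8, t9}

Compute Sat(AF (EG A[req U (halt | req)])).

{t1, t5, t6, t7, t8, t9}

Sat(halt | req) = {t1, t4, t6, t7, t8, t9}
A[req U (halt | req)]: least fixpoint, start Z0 = Sat((halt | req)) = {t1, t4, t6, t7, t8, t9}, add states in Sat(req) with every successor in Z. Already a fixed point.
Sat(A[req U (halt | req)]) = {t1, t4, t6, t7, t8, t9}
EG A[req U (halt | req)]: greatest fixpoint, start Z0 = {t1, t4, t6, t7, t8, t9}, keep only states in Sat with some successor in Z. Z1 = {t1, t6, t7, t8, t9}; fixed.
Sat(EG A[req U (halt | req)]) = {t1, t6, t7, t8, t9}
AF (EG A[req U (halt | req)]): least fixpoint, start Z0 = {t1, t6, t7, t8, t9}, add states with every successor in Z. Z1 = {t1, t5, t6, t7, t8, t9}; fixed.
Sat(AF (EG A[req U (halt | req)])) = {t1, t5, t6, t7, t8, t9}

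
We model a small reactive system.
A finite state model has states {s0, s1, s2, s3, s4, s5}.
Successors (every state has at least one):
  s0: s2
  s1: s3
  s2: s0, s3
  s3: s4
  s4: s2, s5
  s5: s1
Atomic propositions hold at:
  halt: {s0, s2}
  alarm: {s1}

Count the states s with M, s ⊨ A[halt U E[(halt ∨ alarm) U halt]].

Sat(halt ∨ alarm) = {s0, s1, s2}
E[(halt ∨ alarm) U halt]: least fixpoint, start Z0 = Sat(halt) = {s0, s2}, add states in Sat(halt ∨ alarm) with some successor in Z. Already a fixed point.
Sat(E[(halt ∨ alarm) U halt]) = {s0, s2}
A[halt U E[(halt ∨ alarm) U halt]]: least fixpoint, start Z0 = Sat(E[(halt ∨ alarm) U halt]) = {s0, s2}, add states in Sat(halt) with every successor in Z. Already a fixed point.
Sat(A[halt U E[(halt ∨ alarm) U halt]]) = {s0, s2}
|Sat(A[halt U E[(halt ∨ alarm) U halt]])| = |{s0, s2}| = 2.

2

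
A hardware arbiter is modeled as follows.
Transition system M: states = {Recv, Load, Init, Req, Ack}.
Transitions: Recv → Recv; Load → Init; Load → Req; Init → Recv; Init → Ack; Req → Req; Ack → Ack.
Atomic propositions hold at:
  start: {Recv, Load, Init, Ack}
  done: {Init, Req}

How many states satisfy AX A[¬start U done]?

2

Sat(¬start) = {Req}
A[¬start U done]: least fixpoint, start Z0 = Sat(done) = {Init, Req}, add states in Sat(¬start) with every successor in Z. Already a fixed point.
Sat(A[¬start U done]) = {Init, Req}
Sat(AX A[¬start U done]) = {s : every successor in {Init, Req}} = {Load, Req}
|Sat(AX A[¬start U done])| = |{Load, Req}| = 2.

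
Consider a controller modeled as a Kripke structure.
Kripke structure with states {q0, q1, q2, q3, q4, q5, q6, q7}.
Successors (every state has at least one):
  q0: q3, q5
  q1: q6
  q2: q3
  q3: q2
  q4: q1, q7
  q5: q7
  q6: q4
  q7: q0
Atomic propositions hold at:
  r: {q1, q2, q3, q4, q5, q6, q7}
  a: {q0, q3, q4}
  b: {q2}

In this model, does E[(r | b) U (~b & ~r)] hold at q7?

Yes

Sat(r | b) = {q1, q2, q3, q4, q5, q6, q7}
Sat(~b) = {q0, q1, q3, q4, q5, q6, q7}
Sat(~r) = {q0}
Sat(~b & ~r) = {q0}
E[(r | b) U (~b & ~r)]: least fixpoint, start Z0 = Sat((~b & ~r)) = {q0}, add states in Sat(r | b) with some successor in Z. Z1 = {q0, q7}; Z2 = {q0, q4, q5, q7}; Z3 = {q0, q4, q5, q6, q7}; Z4 = {q0, q1, q4, q5, q6, q7}; fixed.
Sat(E[(r | b) U (~b & ~r)]) = {q0, q1, q4, q5, q6, q7}
q7 ∈ Sat(E[(r | b) U (~b & ~r)]) = {q0, q1, q4, q5, q6, q7}, so the formula holds at q7.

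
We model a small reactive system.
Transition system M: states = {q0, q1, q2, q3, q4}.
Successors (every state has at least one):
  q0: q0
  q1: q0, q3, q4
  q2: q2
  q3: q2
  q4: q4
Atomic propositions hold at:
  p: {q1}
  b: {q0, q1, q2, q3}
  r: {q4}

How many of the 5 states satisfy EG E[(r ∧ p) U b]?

4

Sat(r ∧ p) = ∅
E[(r ∧ p) U b]: least fixpoint, start Z0 = Sat(b) = {q0, q1, q2, q3}, add states in Sat(r ∧ p) with some successor in Z. Already a fixed point.
Sat(E[(r ∧ p) U b]) = {q0, q1, q2, q3}
EG E[(r ∧ p) U b]: greatest fixpoint, start Z0 = {q0, q1, q2, q3}, keep only states in Sat with some successor in Z. Already a fixed point.
Sat(EG E[(r ∧ p) U b]) = {q0, q1, q2, q3}
|Sat(EG E[(r ∧ p) U b])| = |{q0, q1, q2, q3}| = 4.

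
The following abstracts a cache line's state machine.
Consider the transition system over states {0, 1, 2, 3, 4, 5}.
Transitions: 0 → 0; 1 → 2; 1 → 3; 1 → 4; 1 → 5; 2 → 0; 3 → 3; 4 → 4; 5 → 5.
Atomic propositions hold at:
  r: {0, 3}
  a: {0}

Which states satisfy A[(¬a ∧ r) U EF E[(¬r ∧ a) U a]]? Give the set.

Sat(¬a) = {1, 2, 3, 4, 5}
Sat(¬a ∧ r) = {3}
Sat(¬r) = {1, 2, 4, 5}
Sat(¬r ∧ a) = ∅
E[(¬r ∧ a) U a]: least fixpoint, start Z0 = Sat(a) = {0}, add states in Sat(¬r ∧ a) with some successor in Z. Already a fixed point.
Sat(E[(¬r ∧ a) U a]) = {0}
EF E[(¬r ∧ a) U a]: least fixpoint, start Z0 = {0}, add states with some successor in Z. Z1 = {0, 2}; Z2 = {0, 1, 2}; fixed.
Sat(EF E[(¬r ∧ a) U a]) = {0, 1, 2}
A[(¬a ∧ r) U EF E[(¬r ∧ a) U a]]: least fixpoint, start Z0 = Sat(EF E[(¬r ∧ a) U a]) = {0, 1, 2}, add states in Sat(¬a ∧ r) with every successor in Z. Already a fixed point.
Sat(A[(¬a ∧ r) U EF E[(¬r ∧ a) U a]]) = {0, 1, 2}

{0, 1, 2}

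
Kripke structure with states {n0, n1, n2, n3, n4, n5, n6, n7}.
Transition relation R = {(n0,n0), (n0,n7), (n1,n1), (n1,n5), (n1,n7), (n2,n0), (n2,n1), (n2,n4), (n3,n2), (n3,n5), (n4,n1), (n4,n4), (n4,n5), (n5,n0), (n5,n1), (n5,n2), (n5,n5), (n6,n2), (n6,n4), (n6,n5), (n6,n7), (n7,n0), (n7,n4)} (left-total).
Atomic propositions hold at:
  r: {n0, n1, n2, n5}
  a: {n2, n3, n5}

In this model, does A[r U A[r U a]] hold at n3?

A[r U a]: least fixpoint, start Z0 = Sat(a) = {n2, n3, n5}, add states in Sat(r) with every successor in Z. Already a fixed point.
Sat(A[r U a]) = {n2, n3, n5}
A[r U A[r U a]]: least fixpoint, start Z0 = Sat(A[r U a]) = {n2, n3, n5}, add states in Sat(r) with every successor in Z. Already a fixed point.
Sat(A[r U A[r U a]]) = {n2, n3, n5}
n3 ∈ Sat(A[r U A[r U a]]) = {n2, n3, n5}, so the formula holds at n3.

Yes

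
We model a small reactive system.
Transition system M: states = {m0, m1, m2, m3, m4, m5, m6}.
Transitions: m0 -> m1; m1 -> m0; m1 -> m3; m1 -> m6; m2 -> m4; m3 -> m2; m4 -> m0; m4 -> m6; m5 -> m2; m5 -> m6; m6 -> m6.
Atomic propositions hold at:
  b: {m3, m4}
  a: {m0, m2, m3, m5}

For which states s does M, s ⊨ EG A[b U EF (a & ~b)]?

{m0, m1, m2, m3, m4, m5}

Sat(~b) = {m0, m1, m2, m5, m6}
Sat(a & ~b) = {m0, m2, m5}
EF (a & ~b): least fixpoint, start Z0 = {m0, m2, m5}, add states with some successor in Z. Z1 = {m0, m1, m2, m3, m4, m5}; fixed.
Sat(EF (a & ~b)) = {m0, m1, m2, m3, m4, m5}
A[b U EF (a & ~b)]: least fixpoint, start Z0 = Sat(EF (a & ~b)) = {m0, m1, m2, m3, m4, m5}, add states in Sat(b) with every successor in Z. Already a fixed point.
Sat(A[b U EF (a & ~b)]) = {m0, m1, m2, m3, m4, m5}
EG A[b U EF (a & ~b)]: greatest fixpoint, start Z0 = {m0, m1, m2, m3, m4, m5}, keep only states in Sat with some successor in Z. Already a fixed point.
Sat(EG A[b U EF (a & ~b)]) = {m0, m1, m2, m3, m4, m5}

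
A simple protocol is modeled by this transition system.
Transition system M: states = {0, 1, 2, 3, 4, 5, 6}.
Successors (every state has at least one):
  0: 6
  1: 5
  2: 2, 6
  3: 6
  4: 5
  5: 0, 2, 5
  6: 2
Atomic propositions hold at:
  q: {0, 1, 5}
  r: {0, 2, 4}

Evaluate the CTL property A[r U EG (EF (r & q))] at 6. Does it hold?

Sat(r & q) = {0}
EF (r & q): least fixpoint, start Z0 = {0}, add states with some successor in Z. Z1 = {0, 5}; Z2 = {0, 1, 4, 5}; fixed.
Sat(EF (r & q)) = {0, 1, 4, 5}
EG (EF (r & q)): greatest fixpoint, start Z0 = {0, 1, 4, 5}, keep only states in Sat with some successor in Z. Z1 = {1, 4, 5}; fixed.
Sat(EG (EF (r & q))) = {1, 4, 5}
A[r U EG (EF (r & q))]: least fixpoint, start Z0 = Sat(EG (EF (r & q))) = {1, 4, 5}, add states in Sat(r) with every successor in Z. Already a fixed point.
Sat(A[r U EG (EF (r & q))]) = {1, 4, 5}
6 ∉ Sat(A[r U EG (EF (r & q))]) = {1, 4, 5}, so the formula does not hold at 6.

No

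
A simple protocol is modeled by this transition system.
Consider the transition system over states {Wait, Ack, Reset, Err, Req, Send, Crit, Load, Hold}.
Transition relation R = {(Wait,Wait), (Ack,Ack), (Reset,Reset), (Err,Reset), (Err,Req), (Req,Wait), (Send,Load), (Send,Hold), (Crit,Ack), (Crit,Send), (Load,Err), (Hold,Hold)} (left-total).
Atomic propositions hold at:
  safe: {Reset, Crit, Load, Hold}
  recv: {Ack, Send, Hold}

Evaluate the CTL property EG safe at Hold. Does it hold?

EG safe: greatest fixpoint, start Z0 = {Reset, Crit, Load, Hold}, keep only states in Sat with some successor in Z. Z1 = {Reset, Hold}; fixed.
Sat(EG safe) = {Reset, Hold}
Hold ∈ Sat(EG safe) = {Reset, Hold}, so the formula holds at Hold.

Yes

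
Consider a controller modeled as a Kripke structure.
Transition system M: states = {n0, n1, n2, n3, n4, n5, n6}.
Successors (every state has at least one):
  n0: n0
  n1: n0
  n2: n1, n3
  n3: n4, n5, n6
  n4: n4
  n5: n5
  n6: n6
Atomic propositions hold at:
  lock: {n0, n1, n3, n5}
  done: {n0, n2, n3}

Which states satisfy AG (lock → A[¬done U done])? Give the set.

Sat(¬done) = {n1, n4, n5, n6}
A[¬done U done]: least fixpoint, start Z0 = Sat(done) = {n0, n2, n3}, add states in Sat(¬done) with every successor in Z. Z1 = {n0, n1, n2, n3}; fixed.
Sat(A[¬done U done]) = {n0, n1, n2, n3}
Sat(lock → A[¬done U done]) = {n0, n1, n2, n3, n4, n6}
AG (lock → A[¬done U done]): greatest fixpoint, start Z0 = {n0, n1, n2, n3, n4, n6}, keep only states in Sat with every successor in Z. Z1 = {n0, n1, n2, n4, n6}; Z2 = {n0, n1, n4, n6}; fixed.
Sat(AG (lock → A[¬done U done])) = {n0, n1, n4, n6}

{n0, n1, n4, n6}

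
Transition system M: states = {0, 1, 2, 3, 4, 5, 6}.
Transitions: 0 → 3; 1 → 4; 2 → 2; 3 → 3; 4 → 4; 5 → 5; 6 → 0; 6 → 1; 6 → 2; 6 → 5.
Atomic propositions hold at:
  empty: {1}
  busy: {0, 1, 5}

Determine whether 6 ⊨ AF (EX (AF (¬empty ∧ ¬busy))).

Sat(¬empty) = {0, 2, 3, 4, 5, 6}
Sat(¬busy) = {2, 3, 4, 6}
Sat(¬empty ∧ ¬busy) = {2, 3, 4, 6}
AF (¬empty ∧ ¬busy): least fixpoint, start Z0 = {2, 3, 4, 6}, add states with every successor in Z. Z1 = {0, 1, 2, 3, 4, 6}; fixed.
Sat(AF (¬empty ∧ ¬busy)) = {0, 1, 2, 3, 4, 6}
Sat(EX (AF (¬empty ∧ ¬busy))) = {s : some successor in {0, 1, 2, 3, 4, 6}} = {0, 1, 2, 3, 4, 6}
AF (EX (AF (¬empty ∧ ¬busy))): least fixpoint, start Z0 = {0, 1, 2, 3, 4, 6}, add states with every successor in Z. Already a fixed point.
Sat(AF (EX (AF (¬empty ∧ ¬busy)))) = {0, 1, 2, 3, 4, 6}
6 ∈ Sat(AF (EX (AF (¬empty ∧ ¬busy)))) = {0, 1, 2, 3, 4, 6}, so the formula holds at 6.

Yes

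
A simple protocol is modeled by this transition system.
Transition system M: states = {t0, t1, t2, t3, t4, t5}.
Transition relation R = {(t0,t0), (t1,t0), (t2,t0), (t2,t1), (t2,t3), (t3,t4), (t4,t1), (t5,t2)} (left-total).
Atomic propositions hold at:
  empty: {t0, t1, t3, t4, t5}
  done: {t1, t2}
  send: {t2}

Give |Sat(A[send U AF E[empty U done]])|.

5

E[empty U done]: least fixpoint, start Z0 = Sat(done) = {t1, t2}, add states in Sat(empty) with some successor in Z. Z1 = {t1, t2, t4, t5}; Z2 = {t1, t2, t3, t4, t5}; fixed.
Sat(E[empty U done]) = {t1, t2, t3, t4, t5}
AF E[empty U done]: least fixpoint, start Z0 = {t1, t2, t3, t4, t5}, add states with every successor in Z. Already a fixed point.
Sat(AF E[empty U done]) = {t1, t2, t3, t4, t5}
A[send U AF E[empty U done]]: least fixpoint, start Z0 = Sat(AF E[empty U done]) = {t1, t2, t3, t4, t5}, add states in Sat(send) with every successor in Z. Already a fixed point.
Sat(A[send U AF E[empty U done]]) = {t1, t2, t3, t4, t5}
|Sat(A[send U AF E[empty U done]])| = |{t1, t2, t3, t4, t5}| = 5.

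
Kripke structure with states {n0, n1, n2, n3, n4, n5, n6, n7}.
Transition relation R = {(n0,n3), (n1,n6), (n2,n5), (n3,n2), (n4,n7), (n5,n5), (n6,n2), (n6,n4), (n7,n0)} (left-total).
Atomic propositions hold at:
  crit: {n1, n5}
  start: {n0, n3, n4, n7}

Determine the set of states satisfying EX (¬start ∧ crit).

{n2, n5}

Sat(¬start) = {n1, n2, n5, n6}
Sat(¬start ∧ crit) = {n1, n5}
Sat(EX (¬start ∧ crit)) = {s : some successor in {n1, n5}} = {n2, n5}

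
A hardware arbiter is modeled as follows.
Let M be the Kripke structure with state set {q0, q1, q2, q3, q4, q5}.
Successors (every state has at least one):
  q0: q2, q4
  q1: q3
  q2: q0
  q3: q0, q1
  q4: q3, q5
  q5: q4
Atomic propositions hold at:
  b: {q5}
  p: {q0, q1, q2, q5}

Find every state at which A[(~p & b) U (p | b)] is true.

{q0, q1, q2, q5}

Sat(~p) = {q3, q4}
Sat(~p & b) = ∅
Sat(p | b) = {q0, q1, q2, q5}
A[(~p & b) U (p | b)]: least fixpoint, start Z0 = Sat((p | b)) = {q0, q1, q2, q5}, add states in Sat(~p & b) with every successor in Z. Already a fixed point.
Sat(A[(~p & b) U (p | b)]) = {q0, q1, q2, q5}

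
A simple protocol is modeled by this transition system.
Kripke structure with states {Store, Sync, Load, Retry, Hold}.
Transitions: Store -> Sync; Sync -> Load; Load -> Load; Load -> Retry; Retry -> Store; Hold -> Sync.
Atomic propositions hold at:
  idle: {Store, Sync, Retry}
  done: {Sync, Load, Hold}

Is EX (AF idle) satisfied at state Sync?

AF idle: least fixpoint, start Z0 = {Store, Sync, Retry}, add states with every successor in Z. Z1 = {Store, Sync, Retry, Hold}; fixed.
Sat(AF idle) = {Store, Sync, Retry, Hold}
Sat(EX (AF idle)) = {s : some successor in {Store, Sync, Retry, Hold}} = {Store, Load, Retry, Hold}
Sync ∉ Sat(EX (AF idle)) = {Store, Load, Retry, Hold}, so the formula does not hold at Sync.

No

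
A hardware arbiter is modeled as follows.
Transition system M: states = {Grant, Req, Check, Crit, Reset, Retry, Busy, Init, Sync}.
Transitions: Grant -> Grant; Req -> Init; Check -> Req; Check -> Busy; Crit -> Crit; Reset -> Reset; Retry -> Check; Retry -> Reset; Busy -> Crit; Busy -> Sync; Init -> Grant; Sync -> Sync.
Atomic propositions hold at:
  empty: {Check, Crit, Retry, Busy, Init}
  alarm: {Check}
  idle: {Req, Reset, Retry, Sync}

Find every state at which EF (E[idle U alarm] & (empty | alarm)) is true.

E[idle U alarm]: least fixpoint, start Z0 = Sat(alarm) = {Check}, add states in Sat(idle) with some successor in Z. Z1 = {Check, Retry}; fixed.
Sat(E[idle U alarm]) = {Check, Retry}
Sat(empty | alarm) = {Check, Crit, Retry, Busy, Init}
Sat(E[idle U alarm] & (empty | alarm)) = {Check, Retry}
EF (E[idle U alarm] & (empty | alarm)): least fixpoint, start Z0 = {Check, Retry}, add states with some successor in Z. Already a fixed point.
Sat(EF (E[idle U alarm] & (empty | alarm))) = {Check, Retry}

{Check, Retry}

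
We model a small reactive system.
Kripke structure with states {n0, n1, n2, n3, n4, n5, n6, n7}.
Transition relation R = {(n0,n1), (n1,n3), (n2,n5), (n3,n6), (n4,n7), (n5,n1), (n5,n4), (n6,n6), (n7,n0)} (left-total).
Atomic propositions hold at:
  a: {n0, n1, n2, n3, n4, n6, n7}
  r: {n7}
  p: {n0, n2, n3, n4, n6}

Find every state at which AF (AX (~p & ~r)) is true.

Sat(~p) = {n1, n5, n7}
Sat(~r) = {n0, n1, n2, n3, n4, n5, n6}
Sat(~p & ~r) = {n1, n5}
Sat(AX (~p & ~r)) = {s : every successor in {n1, n5}} = {n0, n2}
AF (AX (~p & ~r)): least fixpoint, start Z0 = {n0, n2}, add states with every successor in Z. Z1 = {n0, n2, n7}; Z2 = {n0, n2, n4, n7}; fixed.
Sat(AF (AX (~p & ~r))) = {n0, n2, n4, n7}

{n0, n2, n4, n7}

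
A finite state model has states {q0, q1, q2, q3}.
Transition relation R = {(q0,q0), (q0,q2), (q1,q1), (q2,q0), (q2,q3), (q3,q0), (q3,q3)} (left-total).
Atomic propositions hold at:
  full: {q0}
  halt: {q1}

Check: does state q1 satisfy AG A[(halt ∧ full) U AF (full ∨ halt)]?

Yes

Sat(halt ∧ full) = ∅
Sat(full ∨ halt) = {q0, q1}
AF (full ∨ halt): least fixpoint, start Z0 = {q0, q1}, add states with every successor in Z. Already a fixed point.
Sat(AF (full ∨ halt)) = {q0, q1}
A[(halt ∧ full) U AF (full ∨ halt)]: least fixpoint, start Z0 = Sat(AF (full ∨ halt)) = {q0, q1}, add states in Sat(halt ∧ full) with every successor in Z. Already a fixed point.
Sat(A[(halt ∧ full) U AF (full ∨ halt)]) = {q0, q1}
AG A[(halt ∧ full) U AF (full ∨ halt)]: greatest fixpoint, start Z0 = {q0, q1}, keep only states in Sat with every successor in Z. Z1 = {q1}; fixed.
Sat(AG A[(halt ∧ full) U AF (full ∨ halt)]) = {q1}
q1 ∈ Sat(AG A[(halt ∧ full) U AF (full ∨ halt)]) = {q1}, so the formula holds at q1.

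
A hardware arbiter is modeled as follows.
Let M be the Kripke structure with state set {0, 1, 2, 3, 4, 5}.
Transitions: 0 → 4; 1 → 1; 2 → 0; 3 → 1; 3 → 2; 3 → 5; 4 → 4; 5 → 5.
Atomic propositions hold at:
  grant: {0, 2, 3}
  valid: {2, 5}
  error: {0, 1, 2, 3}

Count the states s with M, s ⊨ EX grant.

Sat(EX grant) = {s : some successor in {0, 2, 3}} = {2, 3}
|Sat(EX grant)| = |{2, 3}| = 2.

2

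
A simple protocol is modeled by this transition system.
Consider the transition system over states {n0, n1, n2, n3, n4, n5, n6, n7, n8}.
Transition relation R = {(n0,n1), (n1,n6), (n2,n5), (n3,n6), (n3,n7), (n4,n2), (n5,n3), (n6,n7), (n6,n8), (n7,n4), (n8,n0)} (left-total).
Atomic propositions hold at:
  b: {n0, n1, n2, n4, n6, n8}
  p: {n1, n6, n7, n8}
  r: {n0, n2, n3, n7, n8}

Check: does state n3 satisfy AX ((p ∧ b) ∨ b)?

No

Sat(p ∧ b) = {n1, n6, n8}
Sat((p ∧ b) ∨ b) = {n0, n1, n2, n4, n6, n8}
Sat(AX ((p ∧ b) ∨ b)) = {s : every successor in {n0, n1, n2, n4, n6, n8}} = {n0, n1, n4, n7, n8}
n3 ∉ Sat(AX ((p ∧ b) ∨ b)) = {n0, n1, n4, n7, n8}, so the formula does not hold at n3.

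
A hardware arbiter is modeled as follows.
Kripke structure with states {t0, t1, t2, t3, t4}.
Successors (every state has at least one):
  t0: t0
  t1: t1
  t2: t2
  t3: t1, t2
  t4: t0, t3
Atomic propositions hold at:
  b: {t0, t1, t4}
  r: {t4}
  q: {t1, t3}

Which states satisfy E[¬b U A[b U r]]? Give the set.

{t4}

Sat(¬b) = {t2, t3}
A[b U r]: least fixpoint, start Z0 = Sat(r) = {t4}, add states in Sat(b) with every successor in Z. Already a fixed point.
Sat(A[b U r]) = {t4}
E[¬b U A[b U r]]: least fixpoint, start Z0 = Sat(A[b U r]) = {t4}, add states in Sat(¬b) with some successor in Z. Already a fixed point.
Sat(E[¬b U A[b U r]]) = {t4}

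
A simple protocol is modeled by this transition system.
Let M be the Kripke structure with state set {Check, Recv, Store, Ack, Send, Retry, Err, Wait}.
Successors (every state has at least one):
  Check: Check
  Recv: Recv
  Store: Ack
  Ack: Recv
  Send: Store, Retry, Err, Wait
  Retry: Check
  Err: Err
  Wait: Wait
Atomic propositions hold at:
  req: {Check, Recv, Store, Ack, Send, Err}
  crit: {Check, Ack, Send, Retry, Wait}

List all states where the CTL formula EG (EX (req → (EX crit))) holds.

{Check, Send, Retry, Wait}

Sat(EX crit) = {s : some successor in {Check, Ack, Send, Retry, Wait}} = {Check, Store, Send, Retry, Wait}
Sat(req → (EX crit)) = {Check, Store, Send, Retry, Wait}
Sat(EX (req → (EX crit))) = {s : some successor in {Check, Store, Send, Retry, Wait}} = {Check, Send, Retry, Wait}
EG (EX (req → (EX crit))): greatest fixpoint, start Z0 = {Check, Send, Retry, Wait}, keep only states in Sat with some successor in Z. Already a fixed point.
Sat(EG (EX (req → (EX crit)))) = {Check, Send, Retry, Wait}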